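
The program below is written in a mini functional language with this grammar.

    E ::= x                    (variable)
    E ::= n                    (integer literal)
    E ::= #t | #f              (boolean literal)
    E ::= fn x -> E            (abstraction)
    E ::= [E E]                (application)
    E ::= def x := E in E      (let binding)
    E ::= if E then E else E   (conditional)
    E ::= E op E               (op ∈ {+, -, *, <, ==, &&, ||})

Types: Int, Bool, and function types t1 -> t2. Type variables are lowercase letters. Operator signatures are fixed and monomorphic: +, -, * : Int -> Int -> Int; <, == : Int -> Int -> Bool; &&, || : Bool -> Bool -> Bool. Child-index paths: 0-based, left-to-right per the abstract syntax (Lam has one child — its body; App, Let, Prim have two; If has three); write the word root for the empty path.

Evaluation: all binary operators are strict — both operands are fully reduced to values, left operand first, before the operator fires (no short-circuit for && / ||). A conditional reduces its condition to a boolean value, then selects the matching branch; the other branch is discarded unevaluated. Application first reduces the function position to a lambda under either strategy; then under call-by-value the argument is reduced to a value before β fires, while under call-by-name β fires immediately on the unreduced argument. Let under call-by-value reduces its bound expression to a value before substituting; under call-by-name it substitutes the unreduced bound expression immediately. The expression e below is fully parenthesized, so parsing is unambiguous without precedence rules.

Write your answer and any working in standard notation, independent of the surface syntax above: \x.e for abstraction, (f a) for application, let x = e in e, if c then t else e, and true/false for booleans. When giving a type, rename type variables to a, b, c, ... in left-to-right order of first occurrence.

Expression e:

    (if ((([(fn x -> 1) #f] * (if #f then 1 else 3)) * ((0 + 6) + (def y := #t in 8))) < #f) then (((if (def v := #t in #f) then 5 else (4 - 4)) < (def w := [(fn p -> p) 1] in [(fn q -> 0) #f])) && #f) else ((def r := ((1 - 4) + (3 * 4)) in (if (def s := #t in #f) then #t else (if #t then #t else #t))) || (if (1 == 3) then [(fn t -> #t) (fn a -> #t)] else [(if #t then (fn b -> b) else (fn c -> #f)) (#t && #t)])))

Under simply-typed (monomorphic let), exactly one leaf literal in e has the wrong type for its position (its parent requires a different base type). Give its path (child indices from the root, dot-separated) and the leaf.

Derivation:
\x._ : a -> Int
  unify a -> Int ~ Bool -> b
  unify a ~ Bool
  unify Int ~ b
_ _ : Int
  unify Int ~ Int
  unify Bool ~ Bool
  unify Int ~ Int
  unify Int ~ Int
  unify Int ~ Int
  unify Int ~ Int
  unify Int ~ Int
  unify Int ~ Int
let y : Bool
  unify Int ~ Int
  unify Int ~ Int
  unify Int ~ Int
  unify Bool ~ Int
  FAIL: mismatch Bool ~ Int

Answer: 0.1 : false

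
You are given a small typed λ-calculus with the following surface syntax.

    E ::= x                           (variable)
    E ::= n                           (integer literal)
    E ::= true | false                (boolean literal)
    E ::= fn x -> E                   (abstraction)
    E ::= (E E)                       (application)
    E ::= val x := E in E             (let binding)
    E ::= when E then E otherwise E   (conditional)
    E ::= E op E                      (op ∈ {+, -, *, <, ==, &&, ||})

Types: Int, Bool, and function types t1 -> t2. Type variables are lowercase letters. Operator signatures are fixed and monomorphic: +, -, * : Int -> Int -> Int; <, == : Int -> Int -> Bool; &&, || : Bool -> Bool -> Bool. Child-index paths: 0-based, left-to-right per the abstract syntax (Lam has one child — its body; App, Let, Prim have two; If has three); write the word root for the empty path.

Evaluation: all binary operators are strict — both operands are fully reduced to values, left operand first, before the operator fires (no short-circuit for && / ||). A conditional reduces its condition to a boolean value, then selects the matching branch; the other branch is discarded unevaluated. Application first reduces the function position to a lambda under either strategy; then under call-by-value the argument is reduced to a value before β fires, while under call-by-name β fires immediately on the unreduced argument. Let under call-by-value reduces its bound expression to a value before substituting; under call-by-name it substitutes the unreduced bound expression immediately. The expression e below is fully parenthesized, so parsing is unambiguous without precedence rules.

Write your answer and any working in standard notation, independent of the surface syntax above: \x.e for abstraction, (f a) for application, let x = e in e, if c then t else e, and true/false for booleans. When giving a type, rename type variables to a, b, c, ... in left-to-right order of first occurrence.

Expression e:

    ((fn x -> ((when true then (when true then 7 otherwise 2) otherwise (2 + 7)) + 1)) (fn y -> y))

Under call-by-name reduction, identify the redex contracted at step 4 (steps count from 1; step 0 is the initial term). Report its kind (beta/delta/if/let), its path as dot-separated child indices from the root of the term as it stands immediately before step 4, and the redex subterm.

Derivation:
step 0: ((\x.((if true then (if true then 7 else 2) else (2 + 7)) + 1)) (\y.y))
step 1: [beta@root] ((if true then (if true then 7 else 2) else (2 + 7)) + 1)
step 2: [if@0] ((if true then 7 else 2) + 1)
step 3: [if@0] (7 + 1)
step 4: [delta@root] 8

Answer: delta at root : (7 + 1)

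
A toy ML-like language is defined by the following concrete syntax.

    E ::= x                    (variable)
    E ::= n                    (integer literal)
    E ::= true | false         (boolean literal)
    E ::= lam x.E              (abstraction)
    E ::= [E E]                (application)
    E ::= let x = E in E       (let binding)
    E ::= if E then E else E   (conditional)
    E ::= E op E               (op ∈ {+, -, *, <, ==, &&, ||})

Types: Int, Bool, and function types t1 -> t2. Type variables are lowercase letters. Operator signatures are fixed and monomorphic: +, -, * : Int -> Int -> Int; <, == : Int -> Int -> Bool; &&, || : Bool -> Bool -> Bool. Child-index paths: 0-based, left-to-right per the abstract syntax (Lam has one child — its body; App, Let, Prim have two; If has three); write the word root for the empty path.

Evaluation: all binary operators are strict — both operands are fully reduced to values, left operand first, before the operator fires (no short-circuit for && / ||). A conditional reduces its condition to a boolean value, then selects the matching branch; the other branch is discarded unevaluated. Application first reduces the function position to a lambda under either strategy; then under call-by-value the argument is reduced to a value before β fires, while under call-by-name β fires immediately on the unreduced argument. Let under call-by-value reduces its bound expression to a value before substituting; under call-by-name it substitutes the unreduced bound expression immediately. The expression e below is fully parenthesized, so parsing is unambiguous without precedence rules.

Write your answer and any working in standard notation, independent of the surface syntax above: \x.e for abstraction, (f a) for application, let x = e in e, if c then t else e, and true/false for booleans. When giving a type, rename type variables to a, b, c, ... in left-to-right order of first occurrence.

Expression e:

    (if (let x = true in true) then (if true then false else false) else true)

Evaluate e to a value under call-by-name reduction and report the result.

Working:
step 0: (if (let x = true in true) then (if true then false else false) else true)
step 1: [let@0] (if true then (if true then false else false) else true)
step 2: [if@root] (if true then false else false)
step 3: [if@root] false

Answer: false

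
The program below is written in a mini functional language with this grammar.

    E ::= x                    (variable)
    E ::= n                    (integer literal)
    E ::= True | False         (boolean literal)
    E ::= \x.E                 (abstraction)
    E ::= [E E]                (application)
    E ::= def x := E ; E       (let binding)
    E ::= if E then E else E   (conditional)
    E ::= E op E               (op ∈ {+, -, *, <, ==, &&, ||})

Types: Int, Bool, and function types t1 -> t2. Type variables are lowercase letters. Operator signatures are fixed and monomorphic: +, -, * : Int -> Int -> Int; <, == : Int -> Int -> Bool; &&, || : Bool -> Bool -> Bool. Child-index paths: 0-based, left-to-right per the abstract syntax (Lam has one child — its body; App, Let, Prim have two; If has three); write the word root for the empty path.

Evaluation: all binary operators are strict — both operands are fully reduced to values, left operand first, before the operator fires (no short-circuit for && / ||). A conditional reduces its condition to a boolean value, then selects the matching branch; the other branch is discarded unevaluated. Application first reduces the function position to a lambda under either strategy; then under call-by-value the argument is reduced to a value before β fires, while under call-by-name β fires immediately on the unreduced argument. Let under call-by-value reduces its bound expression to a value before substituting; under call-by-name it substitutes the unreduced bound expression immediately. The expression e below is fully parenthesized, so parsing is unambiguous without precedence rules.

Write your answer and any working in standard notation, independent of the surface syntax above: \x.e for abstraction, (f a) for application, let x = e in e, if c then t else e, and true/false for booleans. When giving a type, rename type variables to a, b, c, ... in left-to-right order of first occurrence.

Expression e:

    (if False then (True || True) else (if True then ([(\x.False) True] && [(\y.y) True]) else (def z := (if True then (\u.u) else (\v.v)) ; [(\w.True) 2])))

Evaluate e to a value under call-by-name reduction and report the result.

Answer: false

Trace:
step 0: (if false then (true || true) else (if true then (((\x.false) true) && ((\y.y) true)) else (let z = (if true then (\u.u) else (\v.v)) in ((\w.true) 2))))
step 1: [if@root] (if true then (((\x.false) true) && ((\y.y) true)) else (let z = (if true then (\u.u) else (\v.v)) in ((\w.true) 2)))
step 2: [if@root] (((\x.false) true) && ((\y.y) true))
step 3: [beta@0] (false && ((\y.y) true))
step 4: [beta@1] (false && true)
step 5: [delta@root] false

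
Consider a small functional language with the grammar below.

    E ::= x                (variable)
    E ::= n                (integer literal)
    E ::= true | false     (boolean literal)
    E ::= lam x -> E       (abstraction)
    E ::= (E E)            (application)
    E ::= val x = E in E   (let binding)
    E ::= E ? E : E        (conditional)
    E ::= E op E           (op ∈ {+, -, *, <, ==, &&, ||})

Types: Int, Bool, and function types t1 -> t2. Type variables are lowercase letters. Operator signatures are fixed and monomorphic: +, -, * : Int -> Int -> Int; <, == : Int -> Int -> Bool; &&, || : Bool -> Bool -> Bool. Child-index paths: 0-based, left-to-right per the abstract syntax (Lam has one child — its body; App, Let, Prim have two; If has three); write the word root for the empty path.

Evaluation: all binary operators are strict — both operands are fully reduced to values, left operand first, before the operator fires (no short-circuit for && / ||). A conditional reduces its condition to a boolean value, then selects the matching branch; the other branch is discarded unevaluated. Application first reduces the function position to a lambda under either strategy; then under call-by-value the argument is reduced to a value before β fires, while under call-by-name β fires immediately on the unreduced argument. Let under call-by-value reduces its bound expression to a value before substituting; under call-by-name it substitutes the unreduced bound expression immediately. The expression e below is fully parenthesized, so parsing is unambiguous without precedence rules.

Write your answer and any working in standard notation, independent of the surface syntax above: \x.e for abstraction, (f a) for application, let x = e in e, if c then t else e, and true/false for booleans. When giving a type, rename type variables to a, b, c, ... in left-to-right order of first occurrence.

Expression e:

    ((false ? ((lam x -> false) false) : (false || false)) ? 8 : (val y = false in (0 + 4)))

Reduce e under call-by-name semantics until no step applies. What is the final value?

Answer: 4

Trace:
step 0: (if (if false then ((\x.false) false) else (false || false)) then 8 else (let y = false in (0 + 4)))
step 1: [if@0] (if (false || false) then 8 else (let y = false in (0 + 4)))
step 2: [delta@0] (if false then 8 else (let y = false in (0 + 4)))
step 3: [if@root] (let y = false in (0 + 4))
step 4: [let@root] (0 + 4)
step 5: [delta@root] 4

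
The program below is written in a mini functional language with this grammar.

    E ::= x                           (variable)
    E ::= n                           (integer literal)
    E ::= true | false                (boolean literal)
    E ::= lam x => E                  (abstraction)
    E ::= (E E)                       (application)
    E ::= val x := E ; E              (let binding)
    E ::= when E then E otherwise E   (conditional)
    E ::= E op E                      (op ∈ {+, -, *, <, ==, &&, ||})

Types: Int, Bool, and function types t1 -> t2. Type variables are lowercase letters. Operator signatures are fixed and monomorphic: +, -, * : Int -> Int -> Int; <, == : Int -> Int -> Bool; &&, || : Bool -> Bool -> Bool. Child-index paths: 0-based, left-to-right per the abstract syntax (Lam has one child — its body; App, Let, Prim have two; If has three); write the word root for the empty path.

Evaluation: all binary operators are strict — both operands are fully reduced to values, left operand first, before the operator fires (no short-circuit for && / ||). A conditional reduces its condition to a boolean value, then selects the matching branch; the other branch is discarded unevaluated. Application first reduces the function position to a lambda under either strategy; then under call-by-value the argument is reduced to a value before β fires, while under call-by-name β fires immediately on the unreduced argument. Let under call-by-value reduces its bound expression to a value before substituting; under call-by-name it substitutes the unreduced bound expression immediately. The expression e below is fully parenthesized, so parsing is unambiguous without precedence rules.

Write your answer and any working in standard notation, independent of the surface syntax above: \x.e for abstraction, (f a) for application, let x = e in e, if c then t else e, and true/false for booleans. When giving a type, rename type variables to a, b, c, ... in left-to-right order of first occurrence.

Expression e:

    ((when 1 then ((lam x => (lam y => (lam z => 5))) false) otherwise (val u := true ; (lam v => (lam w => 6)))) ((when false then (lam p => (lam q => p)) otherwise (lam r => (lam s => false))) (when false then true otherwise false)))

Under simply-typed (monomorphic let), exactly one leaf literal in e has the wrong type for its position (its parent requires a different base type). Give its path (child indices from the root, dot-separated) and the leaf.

Answer: 0.0 : 1

Derivation:
  unify Int ~ Bool
  FAIL: mismatch Int ~ Bool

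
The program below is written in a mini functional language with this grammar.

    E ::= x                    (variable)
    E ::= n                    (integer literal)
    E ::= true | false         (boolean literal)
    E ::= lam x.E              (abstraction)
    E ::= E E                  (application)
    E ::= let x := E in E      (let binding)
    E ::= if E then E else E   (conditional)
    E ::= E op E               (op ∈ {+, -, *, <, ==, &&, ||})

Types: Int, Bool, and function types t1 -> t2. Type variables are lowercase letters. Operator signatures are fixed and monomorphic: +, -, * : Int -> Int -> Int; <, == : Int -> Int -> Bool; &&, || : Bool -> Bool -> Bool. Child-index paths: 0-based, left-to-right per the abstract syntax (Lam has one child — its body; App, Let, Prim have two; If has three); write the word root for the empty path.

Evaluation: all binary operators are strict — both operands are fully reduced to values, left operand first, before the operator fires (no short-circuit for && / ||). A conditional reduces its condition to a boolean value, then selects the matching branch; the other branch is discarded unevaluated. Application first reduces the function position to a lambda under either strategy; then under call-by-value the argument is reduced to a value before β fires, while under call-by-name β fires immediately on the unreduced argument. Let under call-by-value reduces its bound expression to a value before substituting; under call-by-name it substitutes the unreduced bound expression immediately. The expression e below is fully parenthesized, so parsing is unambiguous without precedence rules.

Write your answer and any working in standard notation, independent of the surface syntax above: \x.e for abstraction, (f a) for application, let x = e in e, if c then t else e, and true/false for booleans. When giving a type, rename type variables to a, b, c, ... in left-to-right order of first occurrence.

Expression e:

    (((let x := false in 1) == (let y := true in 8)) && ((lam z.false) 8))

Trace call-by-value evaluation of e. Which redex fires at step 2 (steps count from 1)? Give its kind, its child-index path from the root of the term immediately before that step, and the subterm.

Working:
step 0: (((let x = false in 1) == (let y = true in 8)) && ((\z.false) 8))
step 1: [let@0.0] ((1 == (let y = true in 8)) && ((\z.false) 8))
step 2: [let@0.1] ((1 == 8) && ((\z.false) 8))

Answer: let at 0.1 : (let y = true in 8)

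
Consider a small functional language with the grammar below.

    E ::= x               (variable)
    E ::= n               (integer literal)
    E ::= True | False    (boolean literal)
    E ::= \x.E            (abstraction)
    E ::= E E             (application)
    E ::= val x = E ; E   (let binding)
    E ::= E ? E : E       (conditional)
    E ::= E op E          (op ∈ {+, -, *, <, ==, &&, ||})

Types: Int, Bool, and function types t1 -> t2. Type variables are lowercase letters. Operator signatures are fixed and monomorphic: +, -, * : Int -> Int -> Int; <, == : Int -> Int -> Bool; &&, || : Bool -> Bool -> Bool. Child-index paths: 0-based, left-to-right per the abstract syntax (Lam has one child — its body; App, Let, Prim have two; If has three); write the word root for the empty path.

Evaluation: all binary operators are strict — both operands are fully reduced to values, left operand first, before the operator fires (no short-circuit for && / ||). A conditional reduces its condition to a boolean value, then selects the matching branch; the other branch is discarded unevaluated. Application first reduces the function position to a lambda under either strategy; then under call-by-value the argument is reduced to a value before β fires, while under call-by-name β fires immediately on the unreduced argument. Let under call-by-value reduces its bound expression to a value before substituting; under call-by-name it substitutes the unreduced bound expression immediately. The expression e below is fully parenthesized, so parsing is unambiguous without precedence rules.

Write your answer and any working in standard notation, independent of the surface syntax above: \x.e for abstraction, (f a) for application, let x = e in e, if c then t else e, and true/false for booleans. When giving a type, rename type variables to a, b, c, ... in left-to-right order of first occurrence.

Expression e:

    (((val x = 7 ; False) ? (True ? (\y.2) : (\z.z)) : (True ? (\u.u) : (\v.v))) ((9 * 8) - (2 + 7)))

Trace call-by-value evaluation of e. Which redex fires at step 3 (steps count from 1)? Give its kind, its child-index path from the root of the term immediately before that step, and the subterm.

Answer: if at 0 : (if true then (\u.u) else (\v.v))

Working:
step 0: ((if (let x = 7 in false) then (if true then (\y.2) else (\z.z)) else (if true then (\u.u) else (\v.v))) ((9 * 8) - (2 + 7)))
step 1: [let@0.0] ((if false then (if true then (\y.2) else (\z.z)) else (if true then (\u.u) else (\v.v))) ((9 * 8) - (2 + 7)))
step 2: [if@0] ((if true then (\u.u) else (\v.v)) ((9 * 8) - (2 + 7)))
step 3: [if@0] ((\u.u) ((9 * 8) - (2 + 7)))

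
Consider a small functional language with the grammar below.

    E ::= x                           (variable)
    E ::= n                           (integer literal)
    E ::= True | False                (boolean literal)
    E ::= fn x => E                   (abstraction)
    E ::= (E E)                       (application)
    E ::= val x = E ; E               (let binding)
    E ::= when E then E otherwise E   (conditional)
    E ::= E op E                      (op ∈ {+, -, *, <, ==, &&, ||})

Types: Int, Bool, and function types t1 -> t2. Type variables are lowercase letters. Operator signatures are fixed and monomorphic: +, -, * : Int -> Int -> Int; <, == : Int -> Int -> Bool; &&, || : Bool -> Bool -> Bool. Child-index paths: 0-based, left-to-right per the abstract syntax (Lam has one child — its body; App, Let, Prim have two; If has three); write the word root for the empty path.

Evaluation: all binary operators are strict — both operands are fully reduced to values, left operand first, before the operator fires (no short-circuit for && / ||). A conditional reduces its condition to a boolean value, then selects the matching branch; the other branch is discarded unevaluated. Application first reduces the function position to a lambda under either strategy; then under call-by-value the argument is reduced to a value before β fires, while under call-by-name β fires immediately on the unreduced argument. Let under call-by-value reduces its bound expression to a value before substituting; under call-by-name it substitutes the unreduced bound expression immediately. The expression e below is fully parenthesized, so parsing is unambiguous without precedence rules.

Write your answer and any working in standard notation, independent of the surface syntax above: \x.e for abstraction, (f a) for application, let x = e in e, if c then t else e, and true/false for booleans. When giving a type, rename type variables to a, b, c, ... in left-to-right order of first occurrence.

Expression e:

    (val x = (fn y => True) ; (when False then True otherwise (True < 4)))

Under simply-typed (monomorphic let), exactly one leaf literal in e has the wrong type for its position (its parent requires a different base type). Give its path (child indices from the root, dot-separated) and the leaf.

Answer: 1.2.0 : true

Derivation:
\y._ : a -> Bool
let x : a -> Bool
  unify Bool ~ Bool
  unify Bool ~ Int
  FAIL: mismatch Bool ~ Int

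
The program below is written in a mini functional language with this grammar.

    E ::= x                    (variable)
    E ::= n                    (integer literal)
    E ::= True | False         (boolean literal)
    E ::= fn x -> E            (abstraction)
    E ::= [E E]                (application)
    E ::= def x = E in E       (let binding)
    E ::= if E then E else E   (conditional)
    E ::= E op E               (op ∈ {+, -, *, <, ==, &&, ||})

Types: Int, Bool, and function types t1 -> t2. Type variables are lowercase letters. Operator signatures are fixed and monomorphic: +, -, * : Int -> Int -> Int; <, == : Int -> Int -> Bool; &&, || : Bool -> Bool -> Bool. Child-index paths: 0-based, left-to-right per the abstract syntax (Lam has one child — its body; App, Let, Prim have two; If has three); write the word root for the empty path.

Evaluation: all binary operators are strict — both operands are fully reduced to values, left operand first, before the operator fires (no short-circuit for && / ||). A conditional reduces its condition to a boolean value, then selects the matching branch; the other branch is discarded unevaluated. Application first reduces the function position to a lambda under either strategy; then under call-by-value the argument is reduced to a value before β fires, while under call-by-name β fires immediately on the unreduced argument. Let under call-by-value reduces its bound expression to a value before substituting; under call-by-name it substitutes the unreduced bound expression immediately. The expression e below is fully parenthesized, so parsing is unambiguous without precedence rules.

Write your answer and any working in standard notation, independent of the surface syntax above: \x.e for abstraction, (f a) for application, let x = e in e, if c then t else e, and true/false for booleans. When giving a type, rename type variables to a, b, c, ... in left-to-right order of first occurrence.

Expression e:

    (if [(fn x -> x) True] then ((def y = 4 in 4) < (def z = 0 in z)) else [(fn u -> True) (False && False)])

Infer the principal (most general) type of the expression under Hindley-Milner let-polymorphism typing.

Working:
x : a
\x._ : a -> a
  unify a -> a ~ Bool -> b
  unify a ~ Bool
  unify Bool ~ b
_ _ : Bool
  unify Bool ~ Bool
let y : Int
  unify Int ~ Int
let z : Int
z : Int
  unify Int ~ Int
\u._ : c -> Bool
  unify Bool ~ Bool
  unify Bool ~ Bool
  unify c -> Bool ~ Bool -> d
  unify c ~ Bool
  unify Bool ~ d
_ _ : Bool
  unify Bool ~ Bool

Answer: Bool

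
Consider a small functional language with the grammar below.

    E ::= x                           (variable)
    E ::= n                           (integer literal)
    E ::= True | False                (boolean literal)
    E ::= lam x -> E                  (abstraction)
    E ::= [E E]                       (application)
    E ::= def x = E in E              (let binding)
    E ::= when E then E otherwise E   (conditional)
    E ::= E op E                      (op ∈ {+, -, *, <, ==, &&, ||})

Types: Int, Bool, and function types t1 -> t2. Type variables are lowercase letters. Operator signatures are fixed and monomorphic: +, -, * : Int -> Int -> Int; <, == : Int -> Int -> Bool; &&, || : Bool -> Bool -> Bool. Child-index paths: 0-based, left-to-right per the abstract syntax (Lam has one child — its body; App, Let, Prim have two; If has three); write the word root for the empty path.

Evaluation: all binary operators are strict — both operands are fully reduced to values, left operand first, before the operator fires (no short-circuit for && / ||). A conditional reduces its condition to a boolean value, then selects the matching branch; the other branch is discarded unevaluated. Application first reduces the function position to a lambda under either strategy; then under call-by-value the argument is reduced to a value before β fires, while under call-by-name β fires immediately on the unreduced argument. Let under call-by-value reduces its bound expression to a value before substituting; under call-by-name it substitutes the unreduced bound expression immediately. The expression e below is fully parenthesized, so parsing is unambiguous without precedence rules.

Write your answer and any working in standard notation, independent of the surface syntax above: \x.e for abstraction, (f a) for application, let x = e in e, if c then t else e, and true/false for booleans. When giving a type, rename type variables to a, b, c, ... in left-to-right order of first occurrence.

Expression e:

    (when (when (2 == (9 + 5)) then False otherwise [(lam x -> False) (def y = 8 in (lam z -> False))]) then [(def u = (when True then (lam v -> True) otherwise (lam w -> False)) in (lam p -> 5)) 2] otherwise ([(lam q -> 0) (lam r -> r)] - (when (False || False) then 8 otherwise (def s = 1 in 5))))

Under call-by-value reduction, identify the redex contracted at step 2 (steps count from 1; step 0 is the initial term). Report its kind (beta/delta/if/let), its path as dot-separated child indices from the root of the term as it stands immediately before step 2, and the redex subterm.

Answer: delta at 0.0 : (2 == 14)

Working:
step 0: (if (if (2 == (9 + 5)) then false else ((\x.false) (let y = 8 in (\z.false)))) then ((let u = (if true then (\v.true) else (\w.false)) in (\p.5)) 2) else (((\q.0) (\r.r)) - (if (false || false) then 8 else (let s = 1 in 5))))
step 1: [delta@0.0.1] (if (if (2 == 14) then false else ((\x.false) (let y = 8 in (\z.false)))) then ((let u = (if true then (\v.true) else (\w.false)) in (\p.5)) 2) else (((\q.0) (\r.r)) - (if (false || false) then 8 else (let s = 1 in 5))))
step 2: [delta@0.0] (if (if false then false else ((\x.false) (let y = 8 in (\z.false)))) then ((let u = (if true then (\v.true) else (\w.false)) in (\p.5)) 2) else (((\q.0) (\r.r)) - (if (false || false) then 8 else (let s = 1 in 5))))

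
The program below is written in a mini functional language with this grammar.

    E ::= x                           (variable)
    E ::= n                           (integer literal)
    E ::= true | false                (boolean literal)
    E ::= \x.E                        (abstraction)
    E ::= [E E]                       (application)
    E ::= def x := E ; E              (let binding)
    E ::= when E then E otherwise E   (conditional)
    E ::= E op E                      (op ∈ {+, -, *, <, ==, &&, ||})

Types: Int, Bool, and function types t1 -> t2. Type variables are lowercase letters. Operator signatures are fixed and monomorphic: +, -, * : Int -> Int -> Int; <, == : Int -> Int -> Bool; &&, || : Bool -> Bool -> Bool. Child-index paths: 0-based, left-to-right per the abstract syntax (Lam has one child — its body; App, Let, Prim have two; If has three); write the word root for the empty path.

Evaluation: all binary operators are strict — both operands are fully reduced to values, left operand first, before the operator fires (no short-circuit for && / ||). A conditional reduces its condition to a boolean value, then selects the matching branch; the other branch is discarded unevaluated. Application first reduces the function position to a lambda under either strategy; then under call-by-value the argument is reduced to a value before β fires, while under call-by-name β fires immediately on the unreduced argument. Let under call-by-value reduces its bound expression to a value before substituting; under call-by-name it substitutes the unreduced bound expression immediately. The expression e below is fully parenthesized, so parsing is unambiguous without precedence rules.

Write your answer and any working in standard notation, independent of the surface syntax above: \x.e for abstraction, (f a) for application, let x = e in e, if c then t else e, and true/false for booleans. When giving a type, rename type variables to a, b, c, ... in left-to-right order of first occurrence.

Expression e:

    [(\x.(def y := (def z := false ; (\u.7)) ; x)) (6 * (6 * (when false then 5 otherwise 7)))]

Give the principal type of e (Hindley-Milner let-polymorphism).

Working:
let z : Bool
\u._ : b -> Int
let y : forall. b -> Int
x : a
\x._ : a -> a
  unify Int ~ Int
  unify Int ~ Int
  unify Bool ~ Bool
  unify Int ~ Int
  unify Int ~ Int
  unify Int ~ Int
  unify a -> a ~ Int -> c
  unify a ~ Int
  unify Int ~ c
_ _ : Int

Answer: Int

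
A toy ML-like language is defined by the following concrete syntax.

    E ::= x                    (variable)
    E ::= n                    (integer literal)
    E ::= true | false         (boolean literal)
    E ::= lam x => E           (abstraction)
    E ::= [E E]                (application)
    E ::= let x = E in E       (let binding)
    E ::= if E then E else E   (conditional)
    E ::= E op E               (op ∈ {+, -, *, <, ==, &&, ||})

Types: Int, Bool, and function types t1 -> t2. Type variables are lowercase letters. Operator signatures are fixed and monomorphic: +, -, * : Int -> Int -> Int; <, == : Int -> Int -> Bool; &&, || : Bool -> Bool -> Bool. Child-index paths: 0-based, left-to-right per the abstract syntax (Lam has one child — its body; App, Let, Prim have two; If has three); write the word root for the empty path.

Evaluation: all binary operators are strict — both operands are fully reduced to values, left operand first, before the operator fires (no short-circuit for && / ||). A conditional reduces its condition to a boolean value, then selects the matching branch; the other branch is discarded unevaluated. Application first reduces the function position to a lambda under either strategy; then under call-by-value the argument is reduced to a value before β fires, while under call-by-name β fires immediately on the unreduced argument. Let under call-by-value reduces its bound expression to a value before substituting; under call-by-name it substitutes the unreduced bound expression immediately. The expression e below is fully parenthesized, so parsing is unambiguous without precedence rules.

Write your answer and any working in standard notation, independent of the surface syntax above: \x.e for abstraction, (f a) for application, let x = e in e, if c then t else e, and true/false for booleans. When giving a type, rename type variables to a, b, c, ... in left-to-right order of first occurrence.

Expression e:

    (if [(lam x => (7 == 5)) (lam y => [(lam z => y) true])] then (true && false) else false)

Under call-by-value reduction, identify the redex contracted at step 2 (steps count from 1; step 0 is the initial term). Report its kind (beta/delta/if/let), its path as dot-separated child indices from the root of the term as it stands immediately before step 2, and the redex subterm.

Answer: delta at 0 : (7 == 5)

Derivation:
step 0: (if ((\x.(7 == 5)) (\y.((\z.y) true))) then (true && false) else false)
step 1: [beta@0] (if (7 == 5) then (true && false) else false)
step 2: [delta@0] (if false then (true && false) else false)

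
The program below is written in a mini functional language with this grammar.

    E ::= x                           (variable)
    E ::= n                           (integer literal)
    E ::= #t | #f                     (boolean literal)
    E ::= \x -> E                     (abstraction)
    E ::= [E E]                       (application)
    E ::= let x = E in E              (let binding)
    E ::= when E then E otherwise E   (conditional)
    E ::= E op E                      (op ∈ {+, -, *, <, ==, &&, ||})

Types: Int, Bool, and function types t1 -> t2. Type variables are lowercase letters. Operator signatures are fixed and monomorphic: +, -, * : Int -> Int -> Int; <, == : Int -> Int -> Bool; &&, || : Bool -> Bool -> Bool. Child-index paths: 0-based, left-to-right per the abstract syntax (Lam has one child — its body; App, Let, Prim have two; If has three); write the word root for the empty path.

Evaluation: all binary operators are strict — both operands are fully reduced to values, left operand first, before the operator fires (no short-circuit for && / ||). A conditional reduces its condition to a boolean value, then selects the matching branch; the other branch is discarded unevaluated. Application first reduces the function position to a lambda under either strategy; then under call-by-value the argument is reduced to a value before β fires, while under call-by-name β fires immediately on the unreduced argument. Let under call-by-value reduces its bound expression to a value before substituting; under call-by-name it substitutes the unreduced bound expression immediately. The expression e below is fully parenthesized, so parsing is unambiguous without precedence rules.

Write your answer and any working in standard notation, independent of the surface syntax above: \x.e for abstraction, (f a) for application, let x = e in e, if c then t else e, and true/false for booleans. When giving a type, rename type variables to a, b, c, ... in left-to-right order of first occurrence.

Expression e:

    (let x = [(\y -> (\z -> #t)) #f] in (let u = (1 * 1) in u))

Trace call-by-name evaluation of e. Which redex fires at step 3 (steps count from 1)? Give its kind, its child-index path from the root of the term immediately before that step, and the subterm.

Derivation:
step 0: (let x = ((\y.(\z.true)) false) in (let u = (1 * 1) in u))
step 1: [let@root] (let u = (1 * 1) in u)
step 2: [let@root] (1 * 1)
step 3: [delta@root] 1

Answer: delta at root : (1 * 1)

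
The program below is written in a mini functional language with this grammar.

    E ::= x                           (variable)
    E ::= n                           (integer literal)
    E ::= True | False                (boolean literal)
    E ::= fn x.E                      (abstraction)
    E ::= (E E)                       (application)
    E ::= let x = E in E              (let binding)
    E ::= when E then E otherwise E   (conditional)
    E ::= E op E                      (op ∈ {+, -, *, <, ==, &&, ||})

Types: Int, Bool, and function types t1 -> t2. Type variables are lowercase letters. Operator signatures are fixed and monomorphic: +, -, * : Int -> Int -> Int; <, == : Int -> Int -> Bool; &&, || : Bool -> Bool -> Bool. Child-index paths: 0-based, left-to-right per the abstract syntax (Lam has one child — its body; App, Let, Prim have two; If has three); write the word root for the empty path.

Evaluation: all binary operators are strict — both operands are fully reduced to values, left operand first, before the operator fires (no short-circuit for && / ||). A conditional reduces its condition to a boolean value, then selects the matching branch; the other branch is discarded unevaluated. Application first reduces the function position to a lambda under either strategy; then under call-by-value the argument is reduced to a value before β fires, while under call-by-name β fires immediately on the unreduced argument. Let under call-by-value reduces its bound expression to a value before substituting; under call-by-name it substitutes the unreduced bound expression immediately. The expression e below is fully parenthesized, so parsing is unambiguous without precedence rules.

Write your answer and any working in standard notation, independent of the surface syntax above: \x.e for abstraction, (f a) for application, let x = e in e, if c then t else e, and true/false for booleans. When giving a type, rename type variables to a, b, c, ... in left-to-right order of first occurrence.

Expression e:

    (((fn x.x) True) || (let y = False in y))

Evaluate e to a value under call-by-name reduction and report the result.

Answer: true

Trace:
step 0: (((\x.x) true) || (let y = false in y))
step 1: [beta@0] (true || (let y = false in y))
step 2: [let@1] (true || false)
step 3: [delta@root] true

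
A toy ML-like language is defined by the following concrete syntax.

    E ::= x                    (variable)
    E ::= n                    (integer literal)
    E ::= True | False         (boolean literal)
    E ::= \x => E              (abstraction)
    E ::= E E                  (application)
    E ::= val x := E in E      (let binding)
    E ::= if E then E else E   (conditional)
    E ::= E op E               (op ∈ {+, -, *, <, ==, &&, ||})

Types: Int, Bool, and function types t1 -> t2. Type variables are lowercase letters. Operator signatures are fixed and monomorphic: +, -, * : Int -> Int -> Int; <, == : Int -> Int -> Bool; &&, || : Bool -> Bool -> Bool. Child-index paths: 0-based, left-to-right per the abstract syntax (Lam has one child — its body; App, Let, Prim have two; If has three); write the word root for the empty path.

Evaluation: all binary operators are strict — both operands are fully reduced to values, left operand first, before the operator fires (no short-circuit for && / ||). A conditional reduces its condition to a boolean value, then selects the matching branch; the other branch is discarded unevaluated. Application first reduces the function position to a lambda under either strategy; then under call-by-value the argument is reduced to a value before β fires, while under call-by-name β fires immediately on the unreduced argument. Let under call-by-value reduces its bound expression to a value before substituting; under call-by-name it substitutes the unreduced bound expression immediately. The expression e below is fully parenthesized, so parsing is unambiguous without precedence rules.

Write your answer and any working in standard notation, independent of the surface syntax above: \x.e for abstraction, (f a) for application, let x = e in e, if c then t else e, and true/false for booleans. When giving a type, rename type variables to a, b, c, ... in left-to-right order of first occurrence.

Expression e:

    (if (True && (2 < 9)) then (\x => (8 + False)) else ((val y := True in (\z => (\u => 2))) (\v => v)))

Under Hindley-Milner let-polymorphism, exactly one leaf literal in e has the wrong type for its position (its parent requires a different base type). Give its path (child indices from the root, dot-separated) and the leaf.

Working:
  unify Bool ~ Bool
  unify Int ~ Int
  unify Int ~ Int
  unify Bool ~ Bool
  unify Bool ~ Bool
  unify Int ~ Int
  unify Bool ~ Int
  FAIL: mismatch Bool ~ Int

Answer: 1.0.1 : false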